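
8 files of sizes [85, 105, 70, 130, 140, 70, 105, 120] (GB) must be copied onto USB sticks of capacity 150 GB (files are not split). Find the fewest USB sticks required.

Total = 140 + 130 + 120 + 105 + 105 + 85 + 70 + 70 = 825 GB.
Lower bound: ⌈825/150⌉ = 6 USB sticks.
A packing using 7 USB sticks:
  USB stick 1: 140 = 140
  USB stick 2: 130 = 130
  USB stick 3: 120 = 120
  USB stick 4: 105 = 105
  USB stick 5: 105 = 105
  USB stick 6: 85 = 85
  USB stick 7: 70 + 70 = 140
No arrangement into 6 USB sticks stays within capacity, so 7 is optimal.

7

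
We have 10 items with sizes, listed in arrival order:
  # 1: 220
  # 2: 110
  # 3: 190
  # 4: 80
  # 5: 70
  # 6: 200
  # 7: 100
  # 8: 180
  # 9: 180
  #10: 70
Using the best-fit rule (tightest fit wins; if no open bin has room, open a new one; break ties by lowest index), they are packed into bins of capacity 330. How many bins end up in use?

5

  220 → bin 1 (new)  [load 220/330]
  110 → bin 1  [load 330/330]
  190 → bin 2 (new)  [load 190/330]
  80 → bin 2  [load 270/330]
  70 → bin 3 (new)  [load 70/330]
  200 → bin 3  [load 270/330]
  100 → bin 4 (new)  [load 100/330]
  180 → bin 4  [load 280/330]
  180 → bin 5 (new)  [load 180/330]
  70 → bin 5  [load 250/330]
5 bins opened.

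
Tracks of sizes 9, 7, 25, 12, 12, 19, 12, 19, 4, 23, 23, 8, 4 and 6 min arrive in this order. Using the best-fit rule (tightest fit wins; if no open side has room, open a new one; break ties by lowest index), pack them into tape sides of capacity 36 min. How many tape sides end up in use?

6

  9 → side 1 (new)  [load 9/36]
  7 → side 1  [load 16/36]
  25 → side 2 (new)  [load 25/36]
  12 → side 1  [load 28/36]
  12 → side 3 (new)  [load 12/36]
  19 → side 3  [load 31/36]
  12 → side 4 (new)  [load 12/36]
  19 → side 4  [load 31/36]
  4 → side 3  [load 35/36]
  23 → side 5 (new)  [load 23/36]
  23 → side 6 (new)  [load 23/36]
  8 → side 1  [load 36/36]
  4 → side 4  [load 35/36]
  6 → side 2  [load 31/36]
6 tape sides opened.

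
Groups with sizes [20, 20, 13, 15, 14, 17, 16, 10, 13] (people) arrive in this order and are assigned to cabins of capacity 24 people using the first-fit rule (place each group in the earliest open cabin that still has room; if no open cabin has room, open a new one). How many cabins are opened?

  20 → cabin 1 (new)  [load 20/24]
  20 → cabin 2 (new)  [load 20/24]
  13 → cabin 3 (new)  [load 13/24]
  15 → cabin 4 (new)  [load 15/24]
  14 → cabin 5 (new)  [load 14/24]
  17 → cabin 6 (new)  [load 17/24]
  16 → cabin 7 (new)  [load 16/24]
  10 → cabin 3  [load 23/24]
  13 → cabin 8 (new)  [load 13/24]
8 cabins opened.

8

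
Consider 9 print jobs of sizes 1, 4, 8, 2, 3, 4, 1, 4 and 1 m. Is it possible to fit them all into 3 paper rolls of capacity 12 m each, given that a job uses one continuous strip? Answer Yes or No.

A valid assignment using 3 paper rolls:
  roll 1: 8 + 4 = 12
  roll 2: 4 + 4 + 3 + 1 = 12
  roll 3: 2 + 1 + 1 = 4
Every load is within 12 m, so 3 paper rolls suffice.

Yes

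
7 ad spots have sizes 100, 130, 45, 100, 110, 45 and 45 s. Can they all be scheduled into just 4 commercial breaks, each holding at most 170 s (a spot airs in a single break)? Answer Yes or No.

Yes

A valid assignment using 4 commercial breaks:
  break 1: 130 = 130
  break 2: 110 + 45 = 155
  break 3: 100 + 45 = 145
  break 4: 100 + 45 = 145
Every load is within 170 s, so 4 commercial breaks suffice.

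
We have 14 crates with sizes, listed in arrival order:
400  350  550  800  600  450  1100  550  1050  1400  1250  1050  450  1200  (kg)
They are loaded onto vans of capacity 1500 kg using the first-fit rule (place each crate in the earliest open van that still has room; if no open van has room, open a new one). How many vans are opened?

  400 → van 1 (new)  [load 400/1500]
  350 → van 1  [load 750/1500]
  550 → van 1  [load 1300/1500]
  800 → van 2 (new)  [load 800/1500]
  600 → van 2  [load 1400/1500]
  450 → van 3 (new)  [load 450/1500]
  1100 → van 4 (new)  [load 1100/1500]
  550 → van 3  [load 1000/1500]
  1050 → van 5 (new)  [load 1050/1500]
  1400 → van 6 (new)  [load 1400/1500]
  1250 → van 7 (new)  [load 1250/1500]
  1050 → van 8 (new)  [load 1050/1500]
  450 → van 3  [load 1450/1500]
  1200 → van 9 (new)  [load 1200/1500]
9 vans opened.

9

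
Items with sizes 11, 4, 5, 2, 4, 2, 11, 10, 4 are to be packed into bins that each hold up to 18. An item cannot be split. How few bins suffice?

Total = 11 + 11 + 10 + 5 + 4 + 4 + 4 + 2 + 2 = 53.
Lower bound: ⌈53/18⌉ = 3 bins.
A packing using 3 bins:
  bin 1: 11 + 5 + 2 = 18
  bin 2: 11 + 4 + 2 = 17
  bin 3: 10 + 4 + 4 = 18
This matches the lower bound, so 3 is optimal.

3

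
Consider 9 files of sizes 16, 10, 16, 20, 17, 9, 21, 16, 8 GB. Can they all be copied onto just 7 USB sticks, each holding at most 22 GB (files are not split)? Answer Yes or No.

Total = 133 GB; ⌈133/22⌉ = 7.
The bound of 7 does not rule out 7, but exhaustive search shows no assignment into 7 USB sticks of capacity 22 GB exists — the minimum is 8.

No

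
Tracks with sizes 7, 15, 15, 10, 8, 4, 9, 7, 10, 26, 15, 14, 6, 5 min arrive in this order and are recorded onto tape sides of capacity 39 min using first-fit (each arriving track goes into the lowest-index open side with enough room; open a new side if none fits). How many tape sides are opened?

  7 → side 1 (new)  [load 7/39]
  15 → side 1  [load 22/39]
  15 → side 1  [load 37/39]
  10 → side 2 (new)  [load 10/39]
  8 → side 2  [load 18/39]
  4 → side 2  [load 22/39]
  9 → side 2  [load 31/39]
  7 → side 2  [load 38/39]
  10 → side 3 (new)  [load 10/39]
  26 → side 3  [load 36/39]
  15 → side 4 (new)  [load 15/39]
  14 → side 4  [load 29/39]
  6 → side 4  [load 35/39]
  5 → side 5 (new)  [load 5/39]
5 tape sides opened.

5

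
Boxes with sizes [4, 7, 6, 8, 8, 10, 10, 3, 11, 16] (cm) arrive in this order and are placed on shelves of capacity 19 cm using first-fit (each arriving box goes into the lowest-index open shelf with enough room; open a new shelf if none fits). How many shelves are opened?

6

  4 → shelf 1 (new)  [load 4/19]
  7 → shelf 1  [load 11/19]
  6 → shelf 1  [load 17/19]
  8 → shelf 2 (new)  [load 8/19]
  8 → shelf 2  [load 16/19]
  10 → shelf 3 (new)  [load 10/19]
  10 → shelf 4 (new)  [load 10/19]
  3 → shelf 2  [load 19/19]
  11 → shelf 5 (new)  [load 11/19]
  16 → shelf 6 (new)  [load 16/19]
6 shelves opened.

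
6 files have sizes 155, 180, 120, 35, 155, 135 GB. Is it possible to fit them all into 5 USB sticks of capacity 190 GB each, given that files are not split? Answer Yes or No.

A valid assignment using 5 USB sticks:
  USB stick 1: 180 = 180
  USB stick 2: 155 + 35 = 190
  USB stick 3: 155 = 155
  USB stick 4: 135 = 135
  USB stick 5: 120 = 120
Every load is within 190 GB, so 5 USB sticks suffice.

Yes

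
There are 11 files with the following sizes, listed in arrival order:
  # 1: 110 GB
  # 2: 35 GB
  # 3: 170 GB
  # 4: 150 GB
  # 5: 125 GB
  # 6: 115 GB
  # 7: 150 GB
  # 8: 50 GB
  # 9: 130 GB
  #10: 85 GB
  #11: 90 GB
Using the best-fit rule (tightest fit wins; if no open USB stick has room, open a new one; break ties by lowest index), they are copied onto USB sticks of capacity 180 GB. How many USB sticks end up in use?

8

  110 → USB stick 1 (new)  [load 110/180]
  35 → USB stick 1  [load 145/180]
  170 → USB stick 2 (new)  [load 170/180]
  150 → USB stick 3 (new)  [load 150/180]
  125 → USB stick 4 (new)  [load 125/180]
  115 → USB stick 5 (new)  [load 115/180]
  150 → USB stick 6 (new)  [load 150/180]
  50 → USB stick 4  [load 175/180]
  130 → USB stick 7 (new)  [load 130/180]
  85 → USB stick 8 (new)  [load 85/180]
  90 → USB stick 8  [load 175/180]
8 USB sticks opened.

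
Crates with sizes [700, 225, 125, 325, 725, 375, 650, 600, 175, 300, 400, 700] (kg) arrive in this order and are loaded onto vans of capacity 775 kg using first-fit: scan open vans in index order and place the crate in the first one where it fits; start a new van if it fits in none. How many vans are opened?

8

  700 → van 1 (new)  [load 700/775]
  225 → van 2 (new)  [load 225/775]
  125 → van 2  [load 350/775]
  325 → van 2  [load 675/775]
  725 → van 3 (new)  [load 725/775]
  375 → van 4 (new)  [load 375/775]
  650 → van 5 (new)  [load 650/775]
  600 → van 6 (new)  [load 600/775]
  175 → van 4  [load 550/775]
  300 → van 7 (new)  [load 300/775]
  400 → van 7  [load 700/775]
  700 → van 8 (new)  [load 700/775]
8 vans opened.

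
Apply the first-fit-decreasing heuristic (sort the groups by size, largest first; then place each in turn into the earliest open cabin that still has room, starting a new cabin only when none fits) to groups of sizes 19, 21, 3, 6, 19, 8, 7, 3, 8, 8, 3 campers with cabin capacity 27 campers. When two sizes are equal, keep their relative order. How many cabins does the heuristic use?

4

Sorted descending: 21, 19, 19, 8, 8, 8, 7, 6, 3, 3, 3.
  21 → cabin 1 (new)  [load 21/27]
  19 → cabin 2 (new)  [load 19/27]
  19 → cabin 3 (new)  [load 19/27]
  8 → cabin 2  [load 27/27]
  8 → cabin 3  [load 27/27]
  8 → cabin 4 (new)  [load 8/27]
  7 → cabin 4  [load 15/27]
  6 → cabin 1  [load 27/27]
  3 → cabin 4  [load 18/27]
  3 → cabin 4  [load 21/27]
  3 → cabin 4  [load 24/27]
4 cabins opened.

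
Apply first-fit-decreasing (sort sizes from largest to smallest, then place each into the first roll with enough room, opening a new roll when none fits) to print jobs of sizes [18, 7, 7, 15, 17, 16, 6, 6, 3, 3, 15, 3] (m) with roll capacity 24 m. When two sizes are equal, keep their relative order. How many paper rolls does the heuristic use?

Sorted descending: 18, 17, 16, 15, 15, 7, 7, 6, 6, 3, 3, 3.
  18 → roll 1 (new)  [load 18/24]
  17 → roll 2 (new)  [load 17/24]
  16 → roll 3 (new)  [load 16/24]
  15 → roll 4 (new)  [load 15/24]
  15 → roll 5 (new)  [load 15/24]
  7 → roll 2  [load 24/24]
  7 → roll 3  [load 23/24]
  6 → roll 1  [load 24/24]
  6 → roll 4  [load 21/24]
  3 → roll 4  [load 24/24]
  3 → roll 5  [load 18/24]
  3 → roll 5  [load 21/24]
5 paper rolls opened.

5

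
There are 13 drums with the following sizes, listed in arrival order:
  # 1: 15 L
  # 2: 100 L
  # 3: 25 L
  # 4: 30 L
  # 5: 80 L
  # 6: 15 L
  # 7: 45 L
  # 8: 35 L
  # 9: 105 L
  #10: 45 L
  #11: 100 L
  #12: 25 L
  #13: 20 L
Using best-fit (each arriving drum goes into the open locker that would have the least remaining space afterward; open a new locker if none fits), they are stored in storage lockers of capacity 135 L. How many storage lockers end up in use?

  15 → locker 1 (new)  [load 15/135]
  100 → locker 1  [load 115/135]
  25 → locker 2 (new)  [load 25/135]
  30 → locker 2  [load 55/135]
  80 → locker 2  [load 135/135]
  15 → locker 1  [load 130/135]
  45 → locker 3 (new)  [load 45/135]
  35 → locker 3  [load 80/135]
  105 → locker 4 (new)  [load 105/135]
  45 → locker 3  [load 125/135]
  100 → locker 5 (new)  [load 100/135]
  25 → locker 4  [load 130/135]
  20 → locker 5  [load 120/135]
5 storage lockers opened.

5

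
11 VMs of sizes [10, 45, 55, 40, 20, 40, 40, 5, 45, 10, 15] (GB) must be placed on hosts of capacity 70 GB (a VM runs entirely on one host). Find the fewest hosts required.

Total = 55 + 45 + 45 + 40 + 40 + 40 + 20 + 15 + 10 + 10 + 5 = 325 GB.
Lower bound: ⌈325/70⌉ = 5 hosts.
Also, 6 VMs each exceed 35 GB, and no two of those can share a host, so at least 6 hosts are needed.
A packing using 6 hosts:
  host 1: 55 + 15 = 70
  host 2: 45 + 20 + 5 = 70
  host 3: 45 + 10 + 10 = 65
  host 4: 40 = 40
  host 5: 40 = 40
  host 6: 40 = 40
This matches the lower bound, so 6 is optimal.

6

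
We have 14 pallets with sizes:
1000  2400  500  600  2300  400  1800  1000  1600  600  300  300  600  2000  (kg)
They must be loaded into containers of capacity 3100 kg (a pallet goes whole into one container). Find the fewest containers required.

6

Total = 2400 + 2300 + 2000 + 1800 + 1600 + 1000 + 1000 + 600 + 600 + 600 + 500 + 400 + 300 + 300 = 15400 kg.
Lower bound: ⌈15400/3100⌉ = 5 containers.
A packing using 6 containers:
  container 1: 2400 + 600 = 3000
  container 2: 2300 + 600 = 2900
  container 3: 2000 + 1000 = 3000
  container 4: 1800 + 1000 + 300 = 3100
  container 5: 1600 + 600 + 500 + 400 = 3100
  container 6: 300 = 300
No arrangement into 5 containers stays within capacity, so 6 is optimal.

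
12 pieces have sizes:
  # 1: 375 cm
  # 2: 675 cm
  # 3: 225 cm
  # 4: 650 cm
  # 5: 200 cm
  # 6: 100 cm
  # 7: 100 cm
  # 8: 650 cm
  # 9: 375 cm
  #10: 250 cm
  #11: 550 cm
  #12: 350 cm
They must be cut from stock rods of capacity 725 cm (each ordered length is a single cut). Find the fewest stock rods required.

7

Total = 675 + 650 + 650 + 550 + 375 + 375 + 350 + 250 + 225 + 200 + 100 + 100 = 4500 cm.
Lower bound: ⌈4500/725⌉ = 7 stock rods.
A packing using 7 stock rods:
  stock rod 1: 675 = 675
  stock rod 2: 650 = 650
  stock rod 3: 650 = 650
  stock rod 4: 550 + 100 = 650
  stock rod 5: 375 + 350 = 725
  stock rod 6: 375 + 250 + 100 = 725
  stock rod 7: 225 + 200 = 425
This matches the lower bound, so 7 is optimal.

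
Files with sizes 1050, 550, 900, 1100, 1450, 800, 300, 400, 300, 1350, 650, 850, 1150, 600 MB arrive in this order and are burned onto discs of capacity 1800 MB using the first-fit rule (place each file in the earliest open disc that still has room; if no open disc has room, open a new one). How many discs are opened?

  1050 → disc 1 (new)  [load 1050/1800]
  550 → disc 1  [load 1600/1800]
  900 → disc 2 (new)  [load 900/1800]
  1100 → disc 3 (new)  [load 1100/1800]
  1450 → disc 4 (new)  [load 1450/1800]
  800 → disc 2  [load 1700/1800]
  300 → disc 3  [load 1400/1800]
  400 → disc 3  [load 1800/1800]
  300 → disc 4  [load 1750/1800]
  1350 → disc 5 (new)  [load 1350/1800]
  650 → disc 6 (new)  [load 650/1800]
  850 → disc 6  [load 1500/1800]
  1150 → disc 7 (new)  [load 1150/1800]
  600 → disc 7  [load 1750/1800]
7 discs opened.

7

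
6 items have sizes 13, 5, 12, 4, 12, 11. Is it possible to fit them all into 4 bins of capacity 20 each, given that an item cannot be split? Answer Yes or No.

A valid assignment using 4 bins:
  bin 1: 13 + 5 = 18
  bin 2: 12 + 4 = 16
  bin 3: 12 = 12
  bin 4: 11 = 11
Every load is within 20, so 4 bins suffice.

Yes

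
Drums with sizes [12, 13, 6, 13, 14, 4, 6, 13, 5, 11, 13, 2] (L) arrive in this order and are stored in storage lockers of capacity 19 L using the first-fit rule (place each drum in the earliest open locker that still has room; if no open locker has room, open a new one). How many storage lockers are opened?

  12 → locker 1 (new)  [load 12/19]
  13 → locker 2 (new)  [load 13/19]
  6 → locker 1  [load 18/19]
  13 → locker 3 (new)  [load 13/19]
  14 → locker 4 (new)  [load 14/19]
  4 → locker 2  [load 17/19]
  6 → locker 3  [load 19/19]
  13 → locker 5 (new)  [load 13/19]
  5 → locker 4  [load 19/19]
  11 → locker 6 (new)  [load 11/19]
  13 → locker 7 (new)  [load 13/19]
  2 → locker 2  [load 19/19]
7 storage lockers opened.

7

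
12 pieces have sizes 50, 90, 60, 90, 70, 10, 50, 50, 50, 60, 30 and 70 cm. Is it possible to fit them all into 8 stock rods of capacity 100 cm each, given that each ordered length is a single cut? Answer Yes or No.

A valid assignment using 8 stock rods:
  stock rod 1: 90 + 10 = 100
  stock rod 2: 90 = 90
  stock rod 3: 70 + 30 = 100
  stock rod 4: 70 = 70
  stock rod 5: 60 = 60
  stock rod 6: 60 = 60
  stock rod 7: 50 + 50 = 100
  stock rod 8: 50 + 50 = 100
Every load is within 100 cm, so 8 stock rods suffice.

Yes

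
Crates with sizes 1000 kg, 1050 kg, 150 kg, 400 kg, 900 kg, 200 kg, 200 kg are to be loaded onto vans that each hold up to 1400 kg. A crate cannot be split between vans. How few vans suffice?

3

Total = 1050 + 1000 + 900 + 400 + 200 + 200 + 150 = 3900 kg.
Lower bound: ⌈3900/1400⌉ = 3 vans.
A packing using 3 vans:
  van 1: 1050 + 200 + 150 = 1400
  van 2: 1000 + 400 = 1400
  van 3: 900 + 200 = 1100
This matches the lower bound, so 3 is optimal.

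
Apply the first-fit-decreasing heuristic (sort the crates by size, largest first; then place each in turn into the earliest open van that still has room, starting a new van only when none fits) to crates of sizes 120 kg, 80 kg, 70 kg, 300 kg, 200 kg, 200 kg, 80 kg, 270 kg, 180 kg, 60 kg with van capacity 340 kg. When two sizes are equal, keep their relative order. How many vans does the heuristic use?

Sorted descending: 300, 270, 200, 200, 180, 120, 80, 80, 70, 60.
  300 → van 1 (new)  [load 300/340]
  270 → van 2 (new)  [load 270/340]
  200 → van 3 (new)  [load 200/340]
  200 → van 4 (new)  [load 200/340]
  180 → van 5 (new)  [load 180/340]
  120 → van 3  [load 320/340]
  80 → van 4  [load 280/340]
  80 → van 5  [load 260/340]
  70 → van 2  [load 340/340]
  60 → van 4  [load 340/340]
5 vans opened.

5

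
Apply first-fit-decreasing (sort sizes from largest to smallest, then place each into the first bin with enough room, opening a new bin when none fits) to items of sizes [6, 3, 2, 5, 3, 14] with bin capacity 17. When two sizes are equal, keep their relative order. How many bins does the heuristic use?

2

Sorted descending: 14, 6, 5, 3, 3, 2.
  14 → bin 1 (new)  [load 14/17]
  6 → bin 2 (new)  [load 6/17]
  5 → bin 2  [load 11/17]
  3 → bin 1  [load 17/17]
  3 → bin 2  [load 14/17]
  2 → bin 2  [load 16/17]
2 bins opened.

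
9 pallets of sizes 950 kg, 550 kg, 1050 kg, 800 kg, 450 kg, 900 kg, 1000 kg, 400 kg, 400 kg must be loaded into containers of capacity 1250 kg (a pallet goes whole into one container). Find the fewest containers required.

7

Total = 1050 + 1000 + 950 + 900 + 800 + 550 + 450 + 400 + 400 = 6500 kg.
Lower bound: ⌈6500/1250⌉ = 6 containers.
A packing using 7 containers:
  container 1: 1050 = 1050
  container 2: 1000 = 1000
  container 3: 950 = 950
  container 4: 900 = 900
  container 5: 800 + 450 = 1250
  container 6: 550 + 400 = 950
  container 7: 400 = 400
No arrangement into 6 containers stays within capacity, so 7 is optimal.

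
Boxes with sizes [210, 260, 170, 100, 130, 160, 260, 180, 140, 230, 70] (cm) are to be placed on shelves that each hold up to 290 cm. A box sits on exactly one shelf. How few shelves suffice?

Total = 260 + 260 + 230 + 210 + 180 + 170 + 160 + 140 + 130 + 100 + 70 = 1910 cm.
Lower bound: ⌈1910/290⌉ = 7 shelves.
A packing using 8 shelves:
  shelf 1: 260 = 260
  shelf 2: 260 = 260
  shelf 3: 230 = 230
  shelf 4: 210 + 70 = 280
  shelf 5: 180 + 100 = 280
  shelf 6: 170 = 170
  shelf 7: 160 + 130 = 290
  shelf 8: 140 = 140
No arrangement into 7 shelves stays within capacity, so 8 is optimal.

8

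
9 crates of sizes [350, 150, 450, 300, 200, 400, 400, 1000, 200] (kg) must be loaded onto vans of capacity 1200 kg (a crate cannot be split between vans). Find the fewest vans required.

Total = 1000 + 450 + 400 + 400 + 350 + 300 + 200 + 200 + 150 = 3450 kg.
Lower bound: ⌈3450/1200⌉ = 3 vans.
A packing using 3 vans:
  van 1: 1000 + 200 = 1200
  van 2: 450 + 400 + 350 = 1200
  van 3: 400 + 300 + 200 + 150 = 1050
This matches the lower bound, so 3 is optimal.

3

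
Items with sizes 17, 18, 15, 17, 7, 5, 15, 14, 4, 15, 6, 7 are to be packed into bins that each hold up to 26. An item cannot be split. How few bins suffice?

Total = 18 + 17 + 17 + 15 + 15 + 15 + 14 + 7 + 7 + 6 + 5 + 4 = 140.
Lower bound: ⌈140/26⌉ = 6 bins.
Also, 7 items each exceed 13, and no two of those can share a bin, so at least 7 bins are needed.
A packing using 7 bins:
  bin 1: 18 + 7 = 25
  bin 2: 17 + 7 = 24
  bin 3: 17 + 6 = 23
  bin 4: 15 + 5 + 4 = 24
  bin 5: 15 = 15
  bin 6: 15 = 15
  bin 7: 14 = 14
This matches the lower bound, so 7 is optimal.

7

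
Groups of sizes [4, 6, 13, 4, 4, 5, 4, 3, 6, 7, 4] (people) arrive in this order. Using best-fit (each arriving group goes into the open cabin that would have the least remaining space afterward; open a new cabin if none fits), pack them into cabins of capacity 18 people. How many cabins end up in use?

4

  4 → cabin 1 (new)  [load 4/18]
  6 → cabin 1  [load 10/18]
  13 → cabin 2 (new)  [load 13/18]
  4 → cabin 2  [load 17/18]
  4 → cabin 1  [load 14/18]
  5 → cabin 3 (new)  [load 5/18]
  4 → cabin 1  [load 18/18]
  3 → cabin 3  [load 8/18]
  6 → cabin 3  [load 14/18]
  7 → cabin 4 (new)  [load 7/18]
  4 → cabin 3  [load 18/18]
4 cabins opened.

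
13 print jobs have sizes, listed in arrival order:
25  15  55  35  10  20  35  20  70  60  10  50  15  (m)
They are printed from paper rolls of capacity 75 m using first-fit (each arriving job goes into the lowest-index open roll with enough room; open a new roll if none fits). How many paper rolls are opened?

6

  25 → roll 1 (new)  [load 25/75]
  15 → roll 1  [load 40/75]
  55 → roll 2 (new)  [load 55/75]
  35 → roll 1  [load 75/75]
  10 → roll 2  [load 65/75]
  20 → roll 3 (new)  [load 20/75]
  35 → roll 3  [load 55/75]
  20 → roll 3  [load 75/75]
  70 → roll 4 (new)  [load 70/75]
  60 → roll 5 (new)  [load 60/75]
  10 → roll 2  [load 75/75]
  50 → roll 6 (new)  [load 50/75]
  15 → roll 5  [load 75/75]
6 paper rolls opened.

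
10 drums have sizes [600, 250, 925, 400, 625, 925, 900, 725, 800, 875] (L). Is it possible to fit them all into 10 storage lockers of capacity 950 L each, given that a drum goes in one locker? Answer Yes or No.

Yes

A valid assignment using 9 storage lockers:
  locker 1: 925 = 925
  locker 2: 925 = 925
  locker 3: 900 = 900
  locker 4: 875 = 875
  locker 5: 800 = 800
  locker 6: 725 = 725
  locker 7: 625 + 250 = 875
  locker 8: 600 = 600
  locker 9: 400 = 400
That uses only 9 ≤ 10, so 10 storage lockers are enough.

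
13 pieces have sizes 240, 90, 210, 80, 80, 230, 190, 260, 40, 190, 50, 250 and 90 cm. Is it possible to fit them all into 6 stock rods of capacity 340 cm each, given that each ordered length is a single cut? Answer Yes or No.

Total = 2000 cm; ⌈2000/340⌉ = 6.
7 pieces each exceed half the capacity and cannot share a stock rod, forcing at least 7 stock rods.
At least 7 stock rods are required, but only 6 are allowed.

No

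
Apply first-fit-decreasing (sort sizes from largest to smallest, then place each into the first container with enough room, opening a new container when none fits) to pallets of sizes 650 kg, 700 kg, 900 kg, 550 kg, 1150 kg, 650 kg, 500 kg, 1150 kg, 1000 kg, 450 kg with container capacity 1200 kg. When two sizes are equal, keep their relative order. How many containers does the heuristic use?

Sorted descending: 1150, 1150, 1000, 900, 700, 650, 650, 550, 500, 450.
  1150 → container 1 (new)  [load 1150/1200]
  1150 → container 2 (new)  [load 1150/1200]
  1000 → container 3 (new)  [load 1000/1200]
  900 → container 4 (new)  [load 900/1200]
  700 → container 5 (new)  [load 700/1200]
  650 → container 6 (new)  [load 650/1200]
  650 → container 7 (new)  [load 650/1200]
  550 → container 6  [load 1200/1200]
  500 → container 5  [load 1200/1200]
  450 → container 7  [load 1100/1200]
7 containers opened.

7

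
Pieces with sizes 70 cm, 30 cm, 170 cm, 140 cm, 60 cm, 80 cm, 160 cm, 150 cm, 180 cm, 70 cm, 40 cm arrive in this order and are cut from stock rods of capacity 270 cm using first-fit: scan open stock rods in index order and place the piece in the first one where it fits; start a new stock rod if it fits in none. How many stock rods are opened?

  70 → stock rod 1 (new)  [load 70/270]
  30 → stock rod 1  [load 100/270]
  170 → stock rod 1  [load 270/270]
  140 → stock rod 2 (new)  [load 140/270]
  60 → stock rod 2  [load 200/270]
  80 → stock rod 3 (new)  [load 80/270]
  160 → stock rod 3  [load 240/270]
  150 → stock rod 4 (new)  [load 150/270]
  180 → stock rod 5 (new)  [load 180/270]
  70 → stock rod 2  [load 270/270]
  40 → stock rod 4  [load 190/270]
5 stock rods opened.

5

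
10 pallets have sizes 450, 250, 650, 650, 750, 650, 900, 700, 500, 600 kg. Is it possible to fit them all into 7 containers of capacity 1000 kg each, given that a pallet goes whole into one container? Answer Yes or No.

Total = 6100 kg; ⌈6100/1000⌉ = 7.
The bound of 7 does not rule out 7, but exhaustive search shows no assignment into 7 containers of capacity 1000 kg exists — the minimum is 8.

No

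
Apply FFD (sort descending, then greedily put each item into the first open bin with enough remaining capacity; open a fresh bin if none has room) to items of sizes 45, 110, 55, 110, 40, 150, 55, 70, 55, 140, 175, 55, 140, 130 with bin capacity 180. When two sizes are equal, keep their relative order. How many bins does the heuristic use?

8

Sorted descending: 175, 150, 140, 140, 130, 110, 110, 70, 55, 55, 55, 55, 45, 40.
  175 → bin 1 (new)  [load 175/180]
  150 → bin 2 (new)  [load 150/180]
  140 → bin 3 (new)  [load 140/180]
  140 → bin 4 (new)  [load 140/180]
  130 → bin 5 (new)  [load 130/180]
  110 → bin 6 (new)  [load 110/180]
  110 → bin 7 (new)  [load 110/180]
  70 → bin 6  [load 180/180]
  55 → bin 7  [load 165/180]
  55 → bin 8 (new)  [load 55/180]
  55 → bin 8  [load 110/180]
  55 → bin 8  [load 165/180]
  45 → bin 5  [load 175/180]
  40 → bin 3  [load 180/180]
8 bins opened.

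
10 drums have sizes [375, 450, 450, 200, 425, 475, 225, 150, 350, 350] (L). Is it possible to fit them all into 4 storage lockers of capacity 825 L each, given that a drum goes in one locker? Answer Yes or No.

Total = 3450 L; ⌈3450/825⌉ = 5.
At least 5 storage lockers are required, but only 4 are allowed.

No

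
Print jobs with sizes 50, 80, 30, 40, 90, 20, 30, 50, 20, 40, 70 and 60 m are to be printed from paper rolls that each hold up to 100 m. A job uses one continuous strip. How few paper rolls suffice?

6

Total = 90 + 80 + 70 + 60 + 50 + 50 + 40 + 40 + 30 + 30 + 20 + 20 = 580 m.
Lower bound: ⌈580/100⌉ = 6 paper rolls.
A packing using 6 paper rolls:
  roll 1: 90 = 90
  roll 2: 80 + 20 = 100
  roll 3: 70 + 30 = 100
  roll 4: 60 + 40 = 100
  roll 5: 50 + 50 = 100
  roll 6: 40 + 30 + 20 = 90
This matches the lower bound, so 6 is optimal.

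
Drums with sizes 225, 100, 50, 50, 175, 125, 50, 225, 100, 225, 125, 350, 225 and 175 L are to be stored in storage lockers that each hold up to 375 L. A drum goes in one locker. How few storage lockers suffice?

Total = 350 + 225 + 225 + 225 + 225 + 175 + 175 + 125 + 125 + 100 + 100 + 50 + 50 + 50 = 2200 L.
Lower bound: ⌈2200/375⌉ = 6 storage lockers.
A packing using 7 storage lockers:
  locker 1: 350 = 350
  locker 2: 225 + 125 = 350
  locker 3: 225 + 125 = 350
  locker 4: 225 + 100 + 50 = 375
  locker 5: 225 + 100 + 50 = 375
  locker 6: 175 + 175 = 350
  locker 7: 50 = 50
No arrangement into 6 storage lockers stays within capacity, so 7 is optimal.

7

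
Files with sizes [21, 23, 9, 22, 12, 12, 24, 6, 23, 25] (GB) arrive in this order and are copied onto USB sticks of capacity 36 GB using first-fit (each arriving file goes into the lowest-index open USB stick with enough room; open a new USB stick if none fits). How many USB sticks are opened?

  21 → USB stick 1 (new)  [load 21/36]
  23 → USB stick 2 (new)  [load 23/36]
  9 → USB stick 1  [load 30/36]
  22 → USB stick 3 (new)  [load 22/36]
  12 → USB stick 2  [load 35/36]
  12 → USB stick 3  [load 34/36]
  24 → USB stick 4 (new)  [load 24/36]
  6 → USB stick 1  [load 36/36]
  23 → USB stick 5 (new)  [load 23/36]
  25 → USB stick 6 (new)  [load 25/36]
6 USB sticks opened.

6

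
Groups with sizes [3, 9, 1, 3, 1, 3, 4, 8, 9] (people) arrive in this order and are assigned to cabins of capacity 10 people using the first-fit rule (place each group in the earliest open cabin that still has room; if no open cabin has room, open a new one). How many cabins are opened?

  3 → cabin 1 (new)  [load 3/10]
  9 → cabin 2 (new)  [load 9/10]
  1 → cabin 1  [load 4/10]
  3 → cabin 1  [load 7/10]
  1 → cabin 1  [load 8/10]
  3 → cabin 3 (new)  [load 3/10]
  4 → cabin 3  [load 7/10]
  8 → cabin 4 (new)  [load 8/10]
  9 → cabin 5 (new)  [load 9/10]
5 cabins opened.

5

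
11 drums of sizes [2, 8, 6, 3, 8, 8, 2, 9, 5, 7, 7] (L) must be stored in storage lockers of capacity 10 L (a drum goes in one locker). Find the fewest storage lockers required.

Total = 9 + 8 + 8 + 8 + 7 + 7 + 6 + 5 + 3 + 2 + 2 = 65 L.
Lower bound: ⌈65/10⌉ = 7 storage lockers.
A packing using 8 storage lockers:
  locker 1: 9 = 9
  locker 2: 8 + 2 = 10
  locker 3: 8 + 2 = 10
  locker 4: 8 = 8
  locker 5: 7 + 3 = 10
  locker 6: 7 = 7
  locker 7: 6 = 6
  locker 8: 5 = 5
No arrangement into 7 storage lockers stays within capacity, so 8 is optimal.

8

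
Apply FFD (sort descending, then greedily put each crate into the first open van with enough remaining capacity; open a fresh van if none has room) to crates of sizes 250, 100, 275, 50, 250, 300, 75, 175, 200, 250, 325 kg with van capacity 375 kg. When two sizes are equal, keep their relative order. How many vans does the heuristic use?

7

Sorted descending: 325, 300, 275, 250, 250, 250, 200, 175, 100, 75, 50.
  325 → van 1 (new)  [load 325/375]
  300 → van 2 (new)  [load 300/375]
  275 → van 3 (new)  [load 275/375]
  250 → van 4 (new)  [load 250/375]
  250 → van 5 (new)  [load 250/375]
  250 → van 6 (new)  [load 250/375]
  200 → van 7 (new)  [load 200/375]
  175 → van 7  [load 375/375]
  100 → van 3  [load 375/375]
  75 → van 2  [load 375/375]
  50 → van 1  [load 375/375]
7 vans opened.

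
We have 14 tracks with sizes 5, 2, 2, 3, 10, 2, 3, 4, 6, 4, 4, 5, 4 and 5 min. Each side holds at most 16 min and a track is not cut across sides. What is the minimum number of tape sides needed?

Total = 10 + 6 + 5 + 5 + 5 + 4 + 4 + 4 + 4 + 3 + 3 + 2 + 2 + 2 = 59 min.
Lower bound: ⌈59/16⌉ = 4 tape sides.
A packing using 4 tape sides:
  side 1: 10 + 6 = 16
  side 2: 5 + 5 + 5 = 15
  side 3: 4 + 4 + 4 + 4 = 16
  side 4: 3 + 3 + 2 + 2 + 2 = 12
This matches the lower bound, so 4 is optimal.

4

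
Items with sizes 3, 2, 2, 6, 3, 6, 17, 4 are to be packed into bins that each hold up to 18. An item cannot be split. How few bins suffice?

3

Total = 17 + 6 + 6 + 4 + 3 + 3 + 2 + 2 = 43.
Lower bound: ⌈43/18⌉ = 3 bins.
A packing using 3 bins:
  bin 1: 17 = 17
  bin 2: 6 + 6 + 4 + 2 = 18
  bin 3: 3 + 3 + 2 = 8
This matches the lower bound, so 3 is optimal.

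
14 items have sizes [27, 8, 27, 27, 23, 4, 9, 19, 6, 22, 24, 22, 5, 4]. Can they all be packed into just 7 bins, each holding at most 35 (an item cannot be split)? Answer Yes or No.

Total = 227; ⌈227/35⌉ = 7.
8 items each exceed half the capacity and cannot share a bin, forcing at least 8 bins.
At least 8 bins are required, but only 7 are allowed.

No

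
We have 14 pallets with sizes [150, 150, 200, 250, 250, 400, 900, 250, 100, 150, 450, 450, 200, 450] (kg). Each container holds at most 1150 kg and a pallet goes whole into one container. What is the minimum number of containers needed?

Total = 900 + 450 + 450 + 450 + 400 + 250 + 250 + 250 + 200 + 200 + 150 + 150 + 150 + 100 = 4350 kg.
Lower bound: ⌈4350/1150⌉ = 4 containers.
A packing using 4 containers:
  container 1: 900 + 250 = 1150
  container 2: 450 + 450 + 250 = 1150
  container 3: 450 + 400 + 250 = 1100
  container 4: 200 + 200 + 150 + 150 + 150 + 100 = 950
This matches the lower bound, so 4 is optimal.

4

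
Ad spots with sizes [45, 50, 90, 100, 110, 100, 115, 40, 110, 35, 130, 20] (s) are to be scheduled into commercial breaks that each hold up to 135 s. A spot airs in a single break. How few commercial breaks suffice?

Total = 130 + 115 + 110 + 110 + 100 + 100 + 90 + 50 + 45 + 40 + 35 + 20 = 945 s.
Lower bound: ⌈945/135⌉ = 7 commercial breaks.
A packing using 8 commercial breaks:
  break 1: 130 = 130
  break 2: 115 + 20 = 135
  break 3: 110 = 110
  break 4: 110 = 110
  break 5: 100 + 35 = 135
  break 6: 100 = 100
  break 7: 90 + 45 = 135
  break 8: 50 + 40 = 90
No arrangement into 7 commercial breaks stays within capacity, so 8 is optimal.

8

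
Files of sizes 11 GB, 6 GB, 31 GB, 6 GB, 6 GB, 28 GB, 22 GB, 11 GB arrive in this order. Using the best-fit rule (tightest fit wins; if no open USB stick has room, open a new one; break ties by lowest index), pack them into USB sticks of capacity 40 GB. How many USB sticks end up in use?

4

  11 → USB stick 1 (new)  [load 11/40]
  6 → USB stick 1  [load 17/40]
  31 → USB stick 2 (new)  [load 31/40]
  6 → USB stick 2  [load 37/40]
  6 → USB stick 1  [load 23/40]
  28 → USB stick 3 (new)  [load 28/40]
  22 → USB stick 4 (new)  [load 22/40]
  11 → USB stick 3  [load 39/40]
4 USB sticks opened.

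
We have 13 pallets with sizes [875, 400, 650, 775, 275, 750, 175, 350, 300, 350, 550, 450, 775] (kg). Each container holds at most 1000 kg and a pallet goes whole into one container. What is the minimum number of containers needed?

8

Total = 875 + 775 + 775 + 750 + 650 + 550 + 450 + 400 + 350 + 350 + 300 + 275 + 175 = 6675 kg.
Lower bound: ⌈6675/1000⌉ = 7 containers.
A packing using 8 containers:
  container 1: 875 = 875
  container 2: 775 + 175 = 950
  container 3: 775 = 775
  container 4: 750 = 750
  container 5: 650 + 350 = 1000
  container 6: 550 + 450 = 1000
  container 7: 400 + 350 = 750
  container 8: 300 + 275 = 575
No arrangement into 7 containers stays within capacity, so 8 is optimal.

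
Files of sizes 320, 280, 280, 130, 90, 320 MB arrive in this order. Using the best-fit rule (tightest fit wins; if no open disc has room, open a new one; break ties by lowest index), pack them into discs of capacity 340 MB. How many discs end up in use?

  320 → disc 1 (new)  [load 320/340]
  280 → disc 2 (new)  [load 280/340]
  280 → disc 3 (new)  [load 280/340]
  130 → disc 4 (new)  [load 130/340]
  90 → disc 4  [load 220/340]
  320 → disc 5 (new)  [load 320/340]
5 discs opened.

5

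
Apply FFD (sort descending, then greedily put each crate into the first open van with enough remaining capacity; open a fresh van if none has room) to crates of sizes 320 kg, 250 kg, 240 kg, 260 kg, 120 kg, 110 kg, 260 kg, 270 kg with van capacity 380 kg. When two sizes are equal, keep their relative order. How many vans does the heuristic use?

6

Sorted descending: 320, 270, 260, 260, 250, 240, 120, 110.
  320 → van 1 (new)  [load 320/380]
  270 → van 2 (new)  [load 270/380]
  260 → van 3 (new)  [load 260/380]
  260 → van 4 (new)  [load 260/380]
  250 → van 5 (new)  [load 250/380]
  240 → van 6 (new)  [load 240/380]
  120 → van 3  [load 380/380]
  110 → van 2  [load 380/380]
6 vans opened.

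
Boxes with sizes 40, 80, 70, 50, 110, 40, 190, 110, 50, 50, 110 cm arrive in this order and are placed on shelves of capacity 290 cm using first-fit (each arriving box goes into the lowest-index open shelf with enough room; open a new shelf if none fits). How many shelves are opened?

4

  40 → shelf 1 (new)  [load 40/290]
  80 → shelf 1  [load 120/290]
  70 → shelf 1  [load 190/290]
  50 → shelf 1  [load 240/290]
  110 → shelf 2 (new)  [load 110/290]
  40 → shelf 1  [load 280/290]
  190 → shelf 3 (new)  [load 190/290]
  110 → shelf 2  [load 220/290]
  50 → shelf 2  [load 270/290]
  50 → shelf 3  [load 240/290]
  110 → shelf 4 (new)  [load 110/290]
4 shelves opened.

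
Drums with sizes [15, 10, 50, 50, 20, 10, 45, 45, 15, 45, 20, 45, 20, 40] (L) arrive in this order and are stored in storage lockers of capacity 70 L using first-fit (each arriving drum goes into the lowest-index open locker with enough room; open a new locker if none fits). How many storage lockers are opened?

  15 → locker 1 (new)  [load 15/70]
  10 → locker 1  [load 25/70]
  50 → locker 2 (new)  [load 50/70]
  50 → locker 3 (new)  [load 50/70]
  20 → locker 1  [load 45/70]
  10 → locker 1  [load 55/70]
  45 → locker 4 (new)  [load 45/70]
  45 → locker 5 (new)  [load 45/70]
  15 → locker 1  [load 70/70]
  45 → locker 6 (new)  [load 45/70]
  20 → locker 2  [load 70/70]
  45 → locker 7 (new)  [load 45/70]
  20 → locker 3  [load 70/70]
  40 → locker 8 (new)  [load 40/70]
8 storage lockers opened.

8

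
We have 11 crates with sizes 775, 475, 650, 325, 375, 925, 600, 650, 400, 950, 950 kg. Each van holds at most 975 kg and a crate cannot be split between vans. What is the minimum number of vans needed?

Total = 950 + 950 + 925 + 775 + 650 + 650 + 600 + 475 + 400 + 375 + 325 = 7075 kg.
Lower bound: ⌈7075/975⌉ = 8 vans.
A packing using 8 vans:
  van 1: 950 = 950
  van 2: 950 = 950
  van 3: 925 = 925
  van 4: 775 = 775
  van 5: 650 + 325 = 975
  van 6: 650 = 650
  van 7: 600 + 375 = 975
  van 8: 475 + 400 = 875
This matches the lower bound, so 8 is optimal.

8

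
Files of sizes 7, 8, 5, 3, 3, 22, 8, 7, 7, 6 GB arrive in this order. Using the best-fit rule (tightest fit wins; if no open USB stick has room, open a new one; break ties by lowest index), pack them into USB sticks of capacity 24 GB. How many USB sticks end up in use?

4

  7 → USB stick 1 (new)  [load 7/24]
  8 → USB stick 1  [load 15/24]
  5 → USB stick 1  [load 20/24]
  3 → USB stick 1  [load 23/24]
  3 → USB stick 2 (new)  [load 3/24]
  22 → USB stick 3 (new)  [load 22/24]
  8 → USB stick 2  [load 11/24]
  7 → USB stick 2  [load 18/24]
  7 → USB stick 4 (new)  [load 7/24]
  6 → USB stick 2  [load 24/24]
4 USB sticks opened.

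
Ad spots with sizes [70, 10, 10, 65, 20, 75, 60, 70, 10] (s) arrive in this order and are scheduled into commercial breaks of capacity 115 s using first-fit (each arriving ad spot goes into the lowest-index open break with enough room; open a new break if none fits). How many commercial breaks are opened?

  70 → break 1 (new)  [load 70/115]
  10 → break 1  [load 80/115]
  10 → break 1  [load 90/115]
  65 → break 2 (new)  [load 65/115]
  20 → break 1  [load 110/115]
  75 → break 3 (new)  [load 75/115]
  60 → break 4 (new)  [load 60/115]
  70 → break 5 (new)  [load 70/115]
  10 → break 2  [load 75/115]
5 commercial breaks opened.

5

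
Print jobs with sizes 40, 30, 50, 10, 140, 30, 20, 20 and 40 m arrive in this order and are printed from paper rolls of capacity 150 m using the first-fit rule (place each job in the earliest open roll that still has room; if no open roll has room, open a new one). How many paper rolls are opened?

  40 → roll 1 (new)  [load 40/150]
  30 → roll 1  [load 70/150]
  50 → roll 1  [load 120/150]
  10 → roll 1  [load 130/150]
  140 → roll 2 (new)  [load 140/150]
  30 → roll 3 (new)  [load 30/150]
  20 → roll 1  [load 150/150]
  20 → roll 3  [load 50/150]
  40 → roll 3  [load 90/150]
3 paper rolls opened.

3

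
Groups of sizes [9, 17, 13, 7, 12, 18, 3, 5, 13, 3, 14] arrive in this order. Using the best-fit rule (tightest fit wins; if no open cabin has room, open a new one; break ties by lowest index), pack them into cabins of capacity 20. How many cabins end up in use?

  9 → cabin 1 (new)  [load 9/20]
  17 → cabin 2 (new)  [load 17/20]
  13 → cabin 3 (new)  [load 13/20]
  7 → cabin 3  [load 20/20]
  12 → cabin 4 (new)  [load 12/20]
  18 → cabin 5 (new)  [load 18/20]
  3 → cabin 2  [load 20/20]
  5 → cabin 4  [load 17/20]
  13 → cabin 6 (new)  [load 13/20]
  3 → cabin 4  [load 20/20]
  14 → cabin 7 (new)  [load 14/20]
7 cabins opened.

7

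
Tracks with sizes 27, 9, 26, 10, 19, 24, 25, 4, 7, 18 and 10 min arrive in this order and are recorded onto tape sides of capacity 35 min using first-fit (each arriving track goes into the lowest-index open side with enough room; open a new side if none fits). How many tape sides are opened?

6

  27 → side 1 (new)  [load 27/35]
  9 → side 2 (new)  [load 9/35]
  26 → side 2  [load 35/35]
  10 → side 3 (new)  [load 10/35]
  19 → side 3  [load 29/35]
  24 → side 4 (new)  [load 24/35]
  25 → side 5 (new)  [load 25/35]
  4 → side 1  [load 31/35]
  7 → side 4  [load 31/35]
  18 → side 6 (new)  [load 18/35]
  10 → side 5  [load 35/35]
6 tape sides opened.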